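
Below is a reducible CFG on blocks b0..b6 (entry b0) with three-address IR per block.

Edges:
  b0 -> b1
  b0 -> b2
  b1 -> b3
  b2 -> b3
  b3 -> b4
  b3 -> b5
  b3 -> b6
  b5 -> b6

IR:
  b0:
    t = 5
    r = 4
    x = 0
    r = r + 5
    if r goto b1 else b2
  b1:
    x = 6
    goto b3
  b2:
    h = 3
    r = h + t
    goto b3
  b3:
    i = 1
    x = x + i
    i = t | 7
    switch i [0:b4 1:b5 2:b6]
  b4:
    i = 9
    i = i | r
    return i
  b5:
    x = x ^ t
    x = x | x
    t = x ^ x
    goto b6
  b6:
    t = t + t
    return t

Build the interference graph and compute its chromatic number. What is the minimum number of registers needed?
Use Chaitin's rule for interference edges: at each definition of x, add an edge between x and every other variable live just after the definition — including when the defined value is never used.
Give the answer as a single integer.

Answer: 4

Working:
Per-block:
  b0 def {r,t,x} use ∅
  b1 def {x} use ∅
  b2 def {h,r} use {t}
  b3 def {i,x} use {t,x}
  b4 def {i} use {r}
  b5 def {t,x} use {t,x}
  b6 def {t} use {t}

Backward fixpoint:
  b0 li=∅ lo={r,t,x}
  b1 li={r,t} lo={r,t,x}
  b2 li={t,x} lo={r,t,x}
  b3 li={r,t,x} lo={r,t,x}
  b4 li={r} lo=∅
  b5 li={t,x} lo={t}
  b6 li={t} lo=∅

Conflict graph:
  h↔{t,x}
  i↔{r,t,x}
  r↔{i,t,x}
  t↔{h,i,r,x}
  x↔{h,i,r,t}

Registers:
  lower bound: {i,r,t,x} mutually conflict ⇒ χ ≥ 4
  assign h→c2 i→c2 r→c3 t→c0 x→c1 — no edge inside a register ⇒ χ ≤ 4
  χ = 4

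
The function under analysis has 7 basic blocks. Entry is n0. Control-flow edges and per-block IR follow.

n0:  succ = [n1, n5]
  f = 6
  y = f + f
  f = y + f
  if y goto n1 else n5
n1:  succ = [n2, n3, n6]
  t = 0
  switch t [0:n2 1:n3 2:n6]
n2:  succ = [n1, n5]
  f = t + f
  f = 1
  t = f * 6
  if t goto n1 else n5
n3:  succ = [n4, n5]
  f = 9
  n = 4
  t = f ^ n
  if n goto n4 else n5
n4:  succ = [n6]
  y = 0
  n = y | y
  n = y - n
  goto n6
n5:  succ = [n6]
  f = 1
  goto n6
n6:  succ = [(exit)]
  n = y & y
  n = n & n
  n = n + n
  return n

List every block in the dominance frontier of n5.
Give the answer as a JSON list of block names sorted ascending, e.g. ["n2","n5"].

idom tree: n1←n0 n2←n1 n3←n1 n4←n3 n5←n0 n6←n0
Join-block Dom:
  n1: preds {n0,n2}: {n0} ∩ {n0,n1,n2} = {n0}; idom=n0
  n5: preds {n0,n2,n3}: {n0} ∩ {n0,n1,n2} ∩ {n0,n1,n3} = {n0}; idom=n0
  n6: preds {n1,n4,n5}: {n0,n1} ∩ {n0,n1,n3,n4} ∩ {n0,n5} = {n0}; idom=n0

DF derivation:
  n1←n0: walk · to n0
  n1←n2: walk n2→n1 to n0
  n5←n0: walk · to n0
  n5←n2: walk n2→n1 to n0
  n5←n3: walk n3→n1 to n0
  n6←n1: walk n1 to n0
  n6←n4: walk n4→n3→n1 to n0
  n6←n5: walk n5 to n0
  n0: DF=∅
  n1: DF={n1,n5,n6}
  n2: DF={n1,n5}
  n3: DF={n5,n6}
  n4: DF={n6}
  n5: DF={n6}
  n6: DF=∅

DF(n5) = ["n6"]

Answer: ["n6"]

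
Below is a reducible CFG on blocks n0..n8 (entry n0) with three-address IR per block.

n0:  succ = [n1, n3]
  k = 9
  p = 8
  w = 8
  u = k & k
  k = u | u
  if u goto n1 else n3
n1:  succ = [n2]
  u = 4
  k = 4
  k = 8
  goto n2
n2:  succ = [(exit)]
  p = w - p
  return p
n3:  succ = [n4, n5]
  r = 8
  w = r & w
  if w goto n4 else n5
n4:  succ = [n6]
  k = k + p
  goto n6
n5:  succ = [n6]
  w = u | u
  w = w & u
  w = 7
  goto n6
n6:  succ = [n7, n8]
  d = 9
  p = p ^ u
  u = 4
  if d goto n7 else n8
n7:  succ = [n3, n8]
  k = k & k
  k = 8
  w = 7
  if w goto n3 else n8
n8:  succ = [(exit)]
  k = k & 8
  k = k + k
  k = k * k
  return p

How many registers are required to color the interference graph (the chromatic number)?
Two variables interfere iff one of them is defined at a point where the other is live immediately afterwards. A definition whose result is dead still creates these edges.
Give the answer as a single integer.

Block summaries:
  n0: {k,p,u,w} / ∅
  n1: {k,u} / ∅
  n2: {p} / {p,w}
  n3: {r,w} / {w}
  n4: {k} / {k,p}
  n5: {w} / {u}
  n6: {d,p,u} / {p,u}
  n7: {k,w} / {k}
  n8: {k} / {k,p}

Live sets:
  live n0: ∅→{k,p,u,w}
  live n1: {p,w}→{p,w}
  live n2: {p,w}→∅
  live n3: {k,p,u,w}→{k,p,u}
  live n4: {k,p,u}→{k,p,u}
  live n5: {k,p,u}→{k,p,u}
  live n6: {k,p,u}→{k,p,u}
  live n7: {k,p,u}→{k,p,u,w}
  live n8: {k,p}→∅

Interference:
  d: {k,p,u}
  k: {d,p,r,u,w}
  p: {d,k,r,u,w}
  r: {k,p,u,w}
  u: {d,k,p,r,w}
  w: {k,p,r,u}

Chromatic number:
  clique {k,p,r,u,w} ⇒ need ≥ 5
  assign d→R3 k→R0 p→R1 r→R3 u→R2 w→R4 — no edge inside a register ⇒ χ ≤ 5
  χ = 5

Answer: 5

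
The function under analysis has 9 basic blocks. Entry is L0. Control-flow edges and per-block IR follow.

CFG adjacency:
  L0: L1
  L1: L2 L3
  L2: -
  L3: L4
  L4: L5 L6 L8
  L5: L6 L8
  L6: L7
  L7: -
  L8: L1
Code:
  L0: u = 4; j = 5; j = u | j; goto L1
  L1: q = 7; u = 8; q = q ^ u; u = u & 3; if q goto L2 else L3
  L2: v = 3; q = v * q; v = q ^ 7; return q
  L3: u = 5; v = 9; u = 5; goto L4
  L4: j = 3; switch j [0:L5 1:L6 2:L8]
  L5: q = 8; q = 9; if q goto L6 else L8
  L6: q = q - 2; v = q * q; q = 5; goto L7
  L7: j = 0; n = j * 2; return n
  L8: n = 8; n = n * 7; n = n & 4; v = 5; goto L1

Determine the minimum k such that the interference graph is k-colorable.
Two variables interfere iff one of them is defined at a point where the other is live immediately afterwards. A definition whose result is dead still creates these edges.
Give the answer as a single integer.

Block summaries:
  L0: {j,u} / ∅
  L1: {q,u} / ∅
  L2: {q,v} / {q}
  L3: {u,v} / ∅
  L4: {j} / ∅
  L5: {q} / ∅
  L6: {q,v} / {q}
  L7: {j,n} / ∅
  L8: {n,v} / ∅

Live sets:
  live L0: ∅→∅
  live L1: ∅→{q}
  live L2: {q}→∅
  live L3: {q}→{q}
  live L4: {q}→{q}
  live L5: ∅→{q}
  live L6: {q}→∅
  live L7: ∅→∅
  live L8: ∅→∅

Interference:
  j↔{q,u}
  n↔∅
  q↔{j,u,v}
  u↔{j,q}
  v↔{q}

Registers:
  clique {j,q,u} ⇒ need ≥ 3
  3-colouring: R0={n,q}  R1={j,v}  R2={u}
  χ = 3

Answer: 3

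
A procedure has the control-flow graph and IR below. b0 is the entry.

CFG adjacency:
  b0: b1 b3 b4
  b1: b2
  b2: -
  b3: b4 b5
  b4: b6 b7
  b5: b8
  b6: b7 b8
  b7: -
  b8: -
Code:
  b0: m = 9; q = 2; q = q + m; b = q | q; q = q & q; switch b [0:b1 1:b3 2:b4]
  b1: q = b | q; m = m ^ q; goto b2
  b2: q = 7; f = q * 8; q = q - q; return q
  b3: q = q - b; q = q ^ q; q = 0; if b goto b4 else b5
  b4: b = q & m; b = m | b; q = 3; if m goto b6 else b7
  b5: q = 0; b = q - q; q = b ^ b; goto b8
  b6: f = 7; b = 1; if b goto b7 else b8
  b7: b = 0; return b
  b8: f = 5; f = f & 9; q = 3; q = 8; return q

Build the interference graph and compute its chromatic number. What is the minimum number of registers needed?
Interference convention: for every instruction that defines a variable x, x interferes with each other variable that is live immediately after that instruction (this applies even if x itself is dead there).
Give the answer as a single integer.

Answer: 3

Working:
def/use:
  b0: {b,m,q} / ∅
  b1: {m,q} / {b,m,q}
  b2: {f,q} / ∅
  b3: {q} / {b,q}
  b4: {b,q} / {m,q}
  b5: {b,q} / ∅
  b6: {b,f} / ∅
  b7: {b} / ∅
  b8: {f,q} / ∅

Liveness:
  b0: in=∅ out={b,m,q}
  b1: in={b,m,q} out=∅
  b2: in=∅ out=∅
  b3: in={b,m,q} out={m,q}
  b4: in={m,q} out=∅
  b5: in=∅ out=∅
  b6: in=∅ out=∅
  b7: in=∅ out=∅
  b8: in=∅ out=∅

Interfere edges:
  b: {m,q}
  f: {q}
  m: {b,q}
  q: {b,f,m}

Chromatic number:
  lower bound: {b,m,q} mutually conflict ⇒ χ ≥ 3
  3-colouring: R0={q}  R1={b,f}  R2={m}
  χ = 3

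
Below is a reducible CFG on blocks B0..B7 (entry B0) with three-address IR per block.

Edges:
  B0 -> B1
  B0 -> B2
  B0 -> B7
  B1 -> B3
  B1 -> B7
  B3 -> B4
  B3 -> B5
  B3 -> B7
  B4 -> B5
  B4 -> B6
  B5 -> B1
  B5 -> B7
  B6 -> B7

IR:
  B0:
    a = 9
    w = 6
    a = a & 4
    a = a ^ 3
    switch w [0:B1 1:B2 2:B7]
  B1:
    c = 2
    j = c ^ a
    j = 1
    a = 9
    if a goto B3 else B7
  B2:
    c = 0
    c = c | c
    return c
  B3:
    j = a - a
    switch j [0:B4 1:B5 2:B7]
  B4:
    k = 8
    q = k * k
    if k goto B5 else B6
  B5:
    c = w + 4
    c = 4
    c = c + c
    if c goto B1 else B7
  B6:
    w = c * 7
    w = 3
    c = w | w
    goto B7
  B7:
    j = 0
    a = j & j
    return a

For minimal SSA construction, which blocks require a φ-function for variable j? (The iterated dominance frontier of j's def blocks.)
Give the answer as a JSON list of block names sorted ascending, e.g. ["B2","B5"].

Answer: ["B1", "B7"]

Working:
idom tree: B1←B0 B2←B0 B3←B1 B4←B3 B5←B3 B6←B4 B7←B0
Dom∩ at merges:
  B1: preds {B0,B5}: {B0} ∩ {B0,B1,B3,B5} = {B0}; idom=B0
  B5: preds {B3,B4}: {B0,B1,B3} ∩ {B0,B1,B3,B4} = {B0,B1,B3}; idom=B3
  B7: preds {B0,B1,B3,B5,B6}: {B0} ∩ {B0,B1} ∩ {B0,B1,B3} ∩ {B0,B1,B3,B5} ∩ {B0,B1,B3,B4,B6} = {B0}; idom=B0

DF walk-up:
  join B1 pred B0: · stop@B0
  join B1 pred B5: B5→B3→B1 stop@B0
  join B5 pred B3: · stop@B3
  join B5 pred B4: B4 stop@B3
  join B7 pred B0: · stop@B0
  join B7 pred B1: B1 stop@B0
  join B7 pred B3: B3→B1 stop@B0
  join B7 pred B5: B5→B3→B1 stop@B0
  join B7 pred B6: B6→B4→B3→B1 stop@B0
  B0 → ∅
  B1 → {B1,B7}
  B2 → ∅
  B3 → {B1,B7}
  B4 → {B5,B7}
  B5 → {B1,B7}
  B6 → {B7}
  B7 → ∅

φ for j: defs {B1,B3,B7}
  DF⁺ = {B1,B7}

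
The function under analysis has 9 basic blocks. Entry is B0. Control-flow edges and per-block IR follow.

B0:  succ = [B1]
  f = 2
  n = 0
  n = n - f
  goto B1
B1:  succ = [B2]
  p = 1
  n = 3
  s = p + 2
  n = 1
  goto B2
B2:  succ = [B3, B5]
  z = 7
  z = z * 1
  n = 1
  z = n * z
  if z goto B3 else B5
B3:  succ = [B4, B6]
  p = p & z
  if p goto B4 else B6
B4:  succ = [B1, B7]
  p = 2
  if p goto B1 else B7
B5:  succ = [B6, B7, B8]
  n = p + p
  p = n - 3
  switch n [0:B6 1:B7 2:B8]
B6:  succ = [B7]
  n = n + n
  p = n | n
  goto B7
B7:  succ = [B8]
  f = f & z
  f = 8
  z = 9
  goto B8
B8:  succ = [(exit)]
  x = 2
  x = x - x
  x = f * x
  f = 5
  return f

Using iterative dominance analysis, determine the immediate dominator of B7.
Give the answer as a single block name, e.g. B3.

idom tree: B1←B0 B2←B1 B3←B2 B4←B3 B5←B2 B6←B2 B7←B2 B8←B2
Dom∩ at merges:
  B1: preds {B0,B4}: {B0} ∩ {B0,B1,B2,B3,B4} = {B0}; idom=B0
  B6: preds {B3,B5}: {B0,B1,B2,B3} ∩ {B0,B1,B2,B5} = {B0,B1,B2}; idom=B2
  B7: preds {B4,B5,B6}: {B0,B1,B2,B3,B4} ∩ {B0,B1,B2,B5} ∩ {B0,B1,B2,B6} = {B0,B1,B2}; idom=B2
  B8: preds {B5,B7}: {B0,B1,B2,B5} ∩ {B0,B1,B2,B7} = {B0,B1,B2}; idom=B2

idom(B7) = B2

Answer: B2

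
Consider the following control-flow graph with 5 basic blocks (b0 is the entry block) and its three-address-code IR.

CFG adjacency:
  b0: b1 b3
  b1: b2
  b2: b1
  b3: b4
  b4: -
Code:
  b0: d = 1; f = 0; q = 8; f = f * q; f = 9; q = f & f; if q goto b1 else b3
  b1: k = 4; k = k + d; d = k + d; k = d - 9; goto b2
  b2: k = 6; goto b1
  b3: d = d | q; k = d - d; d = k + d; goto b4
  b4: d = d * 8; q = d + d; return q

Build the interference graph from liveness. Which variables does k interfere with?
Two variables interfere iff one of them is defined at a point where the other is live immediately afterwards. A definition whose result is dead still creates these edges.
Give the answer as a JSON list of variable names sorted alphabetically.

Block summaries:
  b0 def {d,f,q} use ∅
  b1 def {d,k} use {d}
  b2 def {k} use ∅
  b3 def {d,k} use {d,q}
  b4 def {d,q} use {d}

Backward fixpoint:
  b0: in=∅ out={d,q}
  b1: in={d} out={d}
  b2: in={d} out={d}
  b3: in={d,q} out={d}
  b4: in={d} out=∅

Interference:
  d: {f,k,q}
  f: {d,q}
  k: {d}
  q: {d,f}

N(k) = ["d"]

Answer: ["d"]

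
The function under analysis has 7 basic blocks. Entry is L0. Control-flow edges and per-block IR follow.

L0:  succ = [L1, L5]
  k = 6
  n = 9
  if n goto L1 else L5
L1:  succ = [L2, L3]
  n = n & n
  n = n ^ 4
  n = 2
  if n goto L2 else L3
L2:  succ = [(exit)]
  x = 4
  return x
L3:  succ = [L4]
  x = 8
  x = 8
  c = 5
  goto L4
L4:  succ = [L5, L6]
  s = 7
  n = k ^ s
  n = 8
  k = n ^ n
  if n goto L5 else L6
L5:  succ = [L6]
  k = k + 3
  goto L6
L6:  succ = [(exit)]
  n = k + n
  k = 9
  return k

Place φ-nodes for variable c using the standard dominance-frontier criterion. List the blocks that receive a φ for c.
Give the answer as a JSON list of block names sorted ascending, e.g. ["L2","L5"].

idom tree: L1←L0 L2←L1 L3←L1 L4←L3 L5←L0 L6←L0
Dom∩ at merges:
  L5: preds {L0,L4}: {L0} ∩ {L0,L1,L3,L4} = {L0}; idom=L0
  L6: preds {L4,L5}: {L0,L1,L3,L4} ∩ {L0,L5} = {L0}; idom=L0

Frontier:
  L5←L0: walk · to L0
  L5←L4: walk L4→L3→L1 to L0
  L6←L4: walk L4→L3→L1 to L0
  L6←L5: walk L5 to L0
  DF(L0)=∅
  DF(L1)={L5,L6}
  DF(L2)=∅
  DF(L3)={L5,L6}
  DF(L4)={L5,L6}
  DF(L5)={L6}
  DF(L6)=∅

φ for c: defs {L3}
  DF⁺ = {L5,L6}

Answer: ["L5", "L6"]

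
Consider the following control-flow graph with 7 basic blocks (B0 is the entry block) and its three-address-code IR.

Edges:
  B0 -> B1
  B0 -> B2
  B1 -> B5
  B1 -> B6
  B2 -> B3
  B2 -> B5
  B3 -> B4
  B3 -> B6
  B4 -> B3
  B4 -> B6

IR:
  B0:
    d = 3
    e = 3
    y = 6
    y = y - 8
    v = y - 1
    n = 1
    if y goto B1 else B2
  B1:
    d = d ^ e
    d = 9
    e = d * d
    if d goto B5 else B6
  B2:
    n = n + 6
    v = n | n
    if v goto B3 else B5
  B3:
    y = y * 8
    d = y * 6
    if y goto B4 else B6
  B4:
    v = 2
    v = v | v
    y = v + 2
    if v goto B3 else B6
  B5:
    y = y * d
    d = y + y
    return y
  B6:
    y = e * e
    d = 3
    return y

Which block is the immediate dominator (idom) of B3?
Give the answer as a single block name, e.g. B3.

idom tree: B1←B0 B2←B0 B3←B2 B4←B3 B5←B0 B6←B0
Join-block Dom:
  B3: preds {B2,B4}: {B0,B2} ∩ {B0,B2,B3,B4} = {B0,B2}; idom=B2
  B5: preds {B1,B2}: {B0,B1} ∩ {B0,B2} = {B0}; idom=B0
  B6: preds {B1,B3,B4}: {B0,B1} ∩ {B0,B2,B3} ∩ {B0,B2,B3,B4} = {B0}; idom=B0

idom(B3) = B2

Answer: B2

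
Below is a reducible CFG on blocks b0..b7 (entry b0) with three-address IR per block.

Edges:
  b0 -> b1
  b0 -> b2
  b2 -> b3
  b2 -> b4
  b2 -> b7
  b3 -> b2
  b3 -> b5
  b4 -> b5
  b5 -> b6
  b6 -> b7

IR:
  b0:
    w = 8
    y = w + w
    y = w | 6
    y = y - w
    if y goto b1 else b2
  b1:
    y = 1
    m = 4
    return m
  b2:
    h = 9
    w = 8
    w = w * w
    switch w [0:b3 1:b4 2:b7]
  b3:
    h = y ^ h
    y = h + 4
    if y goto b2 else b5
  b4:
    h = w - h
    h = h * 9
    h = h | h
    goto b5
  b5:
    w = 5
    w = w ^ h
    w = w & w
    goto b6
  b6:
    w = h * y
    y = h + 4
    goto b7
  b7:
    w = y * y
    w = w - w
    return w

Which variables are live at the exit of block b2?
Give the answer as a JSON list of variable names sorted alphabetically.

Answer: ["h", "w", "y"]

Derivation:
Per-block:
  b0 def {w,y} use ∅
  b1 def {m,y} use ∅
  b2 def {h,w} use ∅
  b3 def {h,y} use {h,y}
  b4 def {h} use {h,w}
  b5 def {w} use {h}
  b6 def {w,y} use {h,y}
  b7 def {w} use {y}

Liveness:
  b0 li=∅ lo={y}
  b1 li=∅ lo=∅
  b2 li={y} lo={h,w,y}
  b3 li={h,y} lo={h,y}
  b4 li={h,w,y} lo={h,y}
  b5 li={h,y} lo={h,y}
  b6 li={h,y} lo={y}
  b7 li={y} lo=∅

live-out(b2) = ["h", "w", "y"]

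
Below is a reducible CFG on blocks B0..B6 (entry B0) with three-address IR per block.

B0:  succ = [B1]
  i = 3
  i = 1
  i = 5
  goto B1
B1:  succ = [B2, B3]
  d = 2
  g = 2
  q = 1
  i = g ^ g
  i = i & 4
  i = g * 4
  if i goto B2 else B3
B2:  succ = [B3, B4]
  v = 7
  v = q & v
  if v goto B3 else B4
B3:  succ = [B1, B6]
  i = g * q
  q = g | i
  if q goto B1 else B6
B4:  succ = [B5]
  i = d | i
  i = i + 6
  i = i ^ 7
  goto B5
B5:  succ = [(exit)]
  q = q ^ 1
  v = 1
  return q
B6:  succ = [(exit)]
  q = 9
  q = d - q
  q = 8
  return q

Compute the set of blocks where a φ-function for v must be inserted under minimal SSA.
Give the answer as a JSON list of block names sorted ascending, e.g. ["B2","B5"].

idom tree: B1←B0 B2←B1 B3←B1 B4←B2 B5←B4 B6←B3
Dom at joins:
  B1: preds {B0,B3}: {B0} ∩ {B0,B1,B3} = {B0}; idom=B0
  B3: preds {B1,B2}: {B0,B1} ∩ {B0,B1,B2} = {B0,B1}; idom=B1

Frontier:
  B1←B0: walk · to B0
  B1←B3: walk B3→B1 to B0
  B3←B1: walk · to B1
  B3←B2: walk B2 to B1
  DF(B0)=∅
  DF(B1)={B1}
  DF(B2)={B3}
  DF(B3)={B1}
  DF(B4)=∅
  DF(B5)=∅
  DF(B6)=∅

φ for v: defs {B2,B5}
  DF⁺ = {B1,B3}

Answer: ["B1", "B3"]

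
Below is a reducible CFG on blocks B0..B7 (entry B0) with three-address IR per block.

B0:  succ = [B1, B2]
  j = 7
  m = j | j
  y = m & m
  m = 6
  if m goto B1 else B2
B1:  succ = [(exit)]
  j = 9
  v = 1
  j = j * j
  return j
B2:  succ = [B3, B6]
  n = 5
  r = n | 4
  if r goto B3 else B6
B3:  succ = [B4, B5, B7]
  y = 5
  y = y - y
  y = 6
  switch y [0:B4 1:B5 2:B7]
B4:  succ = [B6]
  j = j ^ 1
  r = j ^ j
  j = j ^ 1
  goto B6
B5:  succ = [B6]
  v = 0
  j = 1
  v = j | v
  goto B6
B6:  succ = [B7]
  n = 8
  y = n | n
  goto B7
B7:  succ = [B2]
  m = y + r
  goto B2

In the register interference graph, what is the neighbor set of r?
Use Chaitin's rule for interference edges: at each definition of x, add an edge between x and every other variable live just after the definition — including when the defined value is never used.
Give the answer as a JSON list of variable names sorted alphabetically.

Block summaries:
  B0 def {j,m,y} use ∅
  B1 def {j,v} use ∅
  B2 def {n,r} use ∅
  B3 def {y} use ∅
  B4 def {j,r} use {j}
  B5 def {j,v} use ∅
  B6 def {n,y} use ∅
  B7 def {m} use {r,y}

Backward fixpoint:
  live B0: ∅→{j}
  live B1: ∅→∅
  live B2: {j}→{j,r}
  live B3: {j,r}→{j,r,y}
  live B4: {j}→{j,r}
  live B5: {r}→{j,r}
  live B6: {j,r}→{j,r,y}
  live B7: {j,r,y}→{j}

Conflict graph:
  j↔{m,n,r,v,y}
  m↔{j}
  n↔{j,r}
  r↔{j,n,v,y}
  v↔{j,r}
  y↔{j,r}

N(r) = ["j", "n", "v", "y"]

Answer: ["j", "n", "v", "y"]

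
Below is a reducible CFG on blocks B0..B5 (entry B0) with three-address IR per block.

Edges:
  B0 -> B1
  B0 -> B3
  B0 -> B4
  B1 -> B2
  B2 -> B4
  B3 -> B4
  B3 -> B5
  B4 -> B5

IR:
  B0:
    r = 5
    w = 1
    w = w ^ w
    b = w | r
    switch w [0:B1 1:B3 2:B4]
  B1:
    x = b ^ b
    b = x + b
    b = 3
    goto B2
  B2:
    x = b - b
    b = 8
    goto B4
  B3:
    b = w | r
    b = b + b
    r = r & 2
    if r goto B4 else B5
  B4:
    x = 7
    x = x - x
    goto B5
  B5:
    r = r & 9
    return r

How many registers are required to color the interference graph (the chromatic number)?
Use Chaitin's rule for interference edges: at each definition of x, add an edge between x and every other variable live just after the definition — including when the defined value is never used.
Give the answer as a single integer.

Answer: 3

Analysis:
Block summaries:
  B0: {b,r,w} / ∅
  B1: {b,x} / {b}
  B2: {b,x} / {b}
  B3: {b,r} / {r,w}
  B4: {x} / ∅
  B5: {r} / {r}

Liveness:
  B0: in=∅ out={b,r,w}
  B1: in={b,r} out={b,r}
  B2: in={b,r} out={r}
  B3: in={r,w} out={r}
  B4: in={r} out={r}
  B5: in={r} out=∅

Conflict graph:
  b↔{r,w,x}
  r↔{b,w,x}
  w↔{b,r}
  x↔{b,r}

Colouring:
  clique {b,r,w} ⇒ need ≥ 3
  3-colouring: r0={b}  r1={r}  r2={w,x}
  χ = 3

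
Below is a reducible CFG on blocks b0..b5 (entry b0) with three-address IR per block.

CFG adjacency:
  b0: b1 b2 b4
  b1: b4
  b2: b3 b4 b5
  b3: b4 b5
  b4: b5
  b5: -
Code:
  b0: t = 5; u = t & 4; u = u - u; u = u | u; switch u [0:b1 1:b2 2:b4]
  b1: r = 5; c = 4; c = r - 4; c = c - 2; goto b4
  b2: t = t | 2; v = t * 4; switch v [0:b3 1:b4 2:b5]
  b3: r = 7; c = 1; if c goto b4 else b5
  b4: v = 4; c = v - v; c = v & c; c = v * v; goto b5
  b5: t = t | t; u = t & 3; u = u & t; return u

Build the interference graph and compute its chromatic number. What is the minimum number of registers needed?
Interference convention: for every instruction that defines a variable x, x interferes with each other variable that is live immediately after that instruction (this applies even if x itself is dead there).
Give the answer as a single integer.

Per-block:
  b0: def={t,u} ue=∅
  b1: def={c,r} ue=∅
  b2: def={t,v} ue={t}
  b3: def={c,r} ue=∅
  b4: def={c,v} ue=∅
  b5: def={t,u} ue={t}

Backward fixpoint:
  live b0: ∅→{t}
  live b1: {t}→{t}
  live b2: {t}→{t}
  live b3: {t}→{t}
  live b4: {t}→{t}
  live b5: {t}→∅

Interfere edges:
  c — {r,t,v}
  r — {c,t}
  t — {c,r,u,v}
  u — {t}
  v — {c,t}

Registers:
  clique {c,r,t} ⇒ need ≥ 3
  assign c→R1 r→R2 t→R0 u→R1 v→R2 — no edge inside a register ⇒ χ ≤ 3
  χ = 3

Answer: 3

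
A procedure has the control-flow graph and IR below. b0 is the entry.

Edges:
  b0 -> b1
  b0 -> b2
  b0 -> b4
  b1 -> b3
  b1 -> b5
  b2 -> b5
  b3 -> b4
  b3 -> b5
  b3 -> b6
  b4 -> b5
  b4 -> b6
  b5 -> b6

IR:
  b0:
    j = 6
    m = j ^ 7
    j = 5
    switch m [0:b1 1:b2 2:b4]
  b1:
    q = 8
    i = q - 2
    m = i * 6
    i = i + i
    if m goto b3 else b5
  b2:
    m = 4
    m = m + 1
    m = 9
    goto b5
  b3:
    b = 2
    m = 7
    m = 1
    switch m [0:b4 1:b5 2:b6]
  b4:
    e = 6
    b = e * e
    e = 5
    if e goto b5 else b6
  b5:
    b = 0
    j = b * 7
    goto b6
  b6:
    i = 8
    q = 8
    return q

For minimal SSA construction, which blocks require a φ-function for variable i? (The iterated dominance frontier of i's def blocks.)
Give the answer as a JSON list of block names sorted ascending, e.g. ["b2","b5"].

idom tree: b1←b0 b2←b0 b3←b1 b4←b0 b5←b0 b6←b0
Join-block Dom:
  b4: preds {b0,b3}: {b0} ∩ {b0,b1,b3} = {b0}; idom=b0
  b5: preds {b1,b2,b3,b4}: {b0,b1} ∩ {b0,b2} ∩ {b0,b1,b3} ∩ {b0,b4} = {b0}; idom=b0
  b6: preds {b3,b4,b5}: {b0,b1,b3} ∩ {b0,b4} ∩ {b0,b5} = {b0}; idom=b0

Frontier:
  b4←b0: walk · to b0
  b4←b3: walk b3→b1 to b0
  b5←b1: walk b1 to b0
  b5←b2: walk b2 to b0
  b5←b3: walk b3→b1 to b0
  b5←b4: walk b4 to b0
  b6←b3: walk b3→b1 to b0
  b6←b4: walk b4 to b0
  b6←b5: walk b5 to b0
  DF(b0)=∅
  DF(b1)={b4,b5,b6}
  DF(b2)={b5}
  DF(b3)={b4,b5,b6}
  DF(b4)={b5,b6}
  DF(b5)={b6}
  DF(b6)=∅

φ for i: defs {b1,b6}
  DF⁺ = {b4,b5,b6}

Answer: ["b4", "b5", "b6"]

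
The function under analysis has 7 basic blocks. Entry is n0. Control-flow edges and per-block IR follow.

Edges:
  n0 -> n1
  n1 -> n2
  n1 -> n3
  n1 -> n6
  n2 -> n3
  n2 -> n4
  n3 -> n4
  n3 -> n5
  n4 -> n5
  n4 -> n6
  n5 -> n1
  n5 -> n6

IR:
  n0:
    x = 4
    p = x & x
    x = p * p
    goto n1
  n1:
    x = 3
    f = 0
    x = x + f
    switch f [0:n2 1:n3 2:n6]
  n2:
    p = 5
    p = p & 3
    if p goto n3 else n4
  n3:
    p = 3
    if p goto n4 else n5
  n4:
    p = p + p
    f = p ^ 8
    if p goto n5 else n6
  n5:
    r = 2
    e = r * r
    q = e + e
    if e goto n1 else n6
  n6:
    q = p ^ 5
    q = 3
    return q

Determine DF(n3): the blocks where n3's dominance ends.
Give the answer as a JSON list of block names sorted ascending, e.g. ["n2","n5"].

Answer: ["n4", "n5"]

Analysis:
idom tree: n1←n0 n2←n1 n3←n1 n4←n1 n5←n1 n6←n1
Join-block Dom:
  n1: preds {n0,n5}: {n0} ∩ {n0,n1,n5} = {n0}; idom=n0
  n3: preds {n1,n2}: {n0,n1} ∩ {n0,n1,n2} = {n0,n1}; idom=n1
  n4: preds {n2,n3}: {n0,n1,n2} ∩ {n0,n1,n3} = {n0,n1}; idom=n1
  n5: preds {n3,n4}: {n0,n1,n3} ∩ {n0,n1,n4} = {n0,n1}; idom=n1
  n6: preds {n1,n4,n5}: {n0,n1} ∩ {n0,n1,n4} ∩ {n0,n1,n5} = {n0,n1}; idom=n1

Frontier:
  n1←n0: walk · to n0
  n1←n5: walk n5→n1 to n0
  n3←n1: walk · to n1
  n3←n2: walk n2 to n1
  n4←n2: walk n2 to n1
  n4←n3: walk n3 to n1
  n5←n3: walk n3 to n1
  n5←n4: walk n4 to n1
  n6←n1: walk · to n1
  n6←n4: walk n4 to n1
  n6←n5: walk n5 to n1
  n0: DF=∅
  n1: DF={n1}
  n2: DF={n3,n4}
  n3: DF={n4,n5}
  n4: DF={n5,n6}
  n5: DF={n1,n6}
  n6: DF=∅

DF(n3) = ["n4", "n5"]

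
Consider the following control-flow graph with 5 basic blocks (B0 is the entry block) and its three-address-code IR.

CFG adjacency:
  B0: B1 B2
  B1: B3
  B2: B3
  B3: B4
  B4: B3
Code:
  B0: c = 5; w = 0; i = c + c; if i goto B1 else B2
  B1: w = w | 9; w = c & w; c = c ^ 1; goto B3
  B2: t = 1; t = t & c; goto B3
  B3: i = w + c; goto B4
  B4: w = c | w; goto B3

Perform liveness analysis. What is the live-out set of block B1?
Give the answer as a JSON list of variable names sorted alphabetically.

Block summaries:
  B0: def={c,i,w} ue=∅
  B1: def={c,w} ue={c,w}
  B2: def={t} ue={c}
  B3: def={i} ue={c,w}
  B4: def={w} ue={c,w}

Live sets:
  B0: in=∅ out={c,w}
  B1: in={c,w} out={c,w}
  B2: in={c,w} out={c,w}
  B3: in={c,w} out={c,w}
  B4: in={c,w} out={c,w}

live-out(B1) = ["c", "w"]

Answer: ["c", "w"]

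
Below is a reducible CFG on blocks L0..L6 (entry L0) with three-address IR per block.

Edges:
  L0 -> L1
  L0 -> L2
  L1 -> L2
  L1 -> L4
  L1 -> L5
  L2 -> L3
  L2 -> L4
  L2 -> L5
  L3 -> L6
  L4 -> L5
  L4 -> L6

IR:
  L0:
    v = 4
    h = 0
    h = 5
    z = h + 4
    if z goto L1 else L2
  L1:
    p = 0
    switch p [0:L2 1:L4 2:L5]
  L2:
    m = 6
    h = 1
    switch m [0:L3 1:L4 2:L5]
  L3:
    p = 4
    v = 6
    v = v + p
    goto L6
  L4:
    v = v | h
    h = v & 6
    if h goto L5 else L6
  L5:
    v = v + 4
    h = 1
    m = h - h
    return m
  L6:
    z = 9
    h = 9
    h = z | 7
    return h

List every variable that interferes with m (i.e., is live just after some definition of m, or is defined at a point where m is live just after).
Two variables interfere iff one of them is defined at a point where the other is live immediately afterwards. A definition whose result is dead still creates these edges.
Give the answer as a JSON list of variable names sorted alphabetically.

Answer: ["h", "v"]

Analysis:
Per-block:
  L0: def={h,v,z} ue=∅
  L1: def={p} ue=∅
  L2: def={h,m} ue=∅
  L3: def={p,v} ue=∅
  L4: def={h,v} ue={h,v}
  L5: def={h,m,v} ue={v}
  L6: def={h,z} ue=∅

Liveness:
  L0: in=∅ out={h,v}
  L1: in={h,v} out={h,v}
  L2: in={v} out={h,v}
  L3: in=∅ out=∅
  L4: in={h,v} out={v}
  L5: in={v} out=∅
  L6: in=∅ out=∅

Interference:
  h — {m,p,v,z}
  m — {h,v}
  p — {h,v}
  v — {h,m,p,z}
  z — {h,v}

N(m) = ["h", "v"]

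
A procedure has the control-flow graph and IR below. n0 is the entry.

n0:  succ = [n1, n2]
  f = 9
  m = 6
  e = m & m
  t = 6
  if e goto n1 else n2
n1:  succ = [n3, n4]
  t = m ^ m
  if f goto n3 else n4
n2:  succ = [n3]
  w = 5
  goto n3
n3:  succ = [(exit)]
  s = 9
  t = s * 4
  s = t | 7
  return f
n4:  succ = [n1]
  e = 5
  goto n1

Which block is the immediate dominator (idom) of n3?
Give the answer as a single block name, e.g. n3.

idom tree: n1←n0 n2←n0 n3←n0 n4←n1
Dom∩ at merges:
  n1: preds {n0,n4}: {n0} ∩ {n0,n1,n4} = {n0}; idom=n0
  n3: preds {n1,n2}: {n0,n1} ∩ {n0,n2} = {n0}; idom=n0

idom(n3) = n0

Answer: n0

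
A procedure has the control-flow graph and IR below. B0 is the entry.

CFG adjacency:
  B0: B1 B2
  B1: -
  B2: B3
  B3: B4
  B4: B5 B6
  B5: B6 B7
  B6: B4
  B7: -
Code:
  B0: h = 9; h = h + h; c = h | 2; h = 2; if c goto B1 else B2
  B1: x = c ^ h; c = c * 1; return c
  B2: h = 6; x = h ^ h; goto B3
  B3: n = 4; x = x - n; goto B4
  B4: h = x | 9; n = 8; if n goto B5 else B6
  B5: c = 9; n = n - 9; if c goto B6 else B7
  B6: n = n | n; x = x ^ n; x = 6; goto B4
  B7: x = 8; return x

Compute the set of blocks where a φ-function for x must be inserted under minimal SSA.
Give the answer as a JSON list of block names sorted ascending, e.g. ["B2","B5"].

idom tree: B1←B0 B2←B0 B3←B2 B4←B3 B5←B4 B6←B4 B7←B5
Dom at joins:
  B4: preds {B3,B6}: {B0,B2,B3} ∩ {B0,B2,B3,B4,B6} = {B0,B2,B3}; idom=B3
  B6: preds {B4,B5}: {B0,B2,B3,B4} ∩ {B0,B2,B3,B4,B5} = {B0,B2,B3,B4}; idom=B4

DF derivation:
  join B4 pred B3: · stop@B3
  join B4 pred B6: B6→B4 stop@B3
  join B6 pred B4: · stop@B4
  join B6 pred B5: B5 stop@B4
  B0 → ∅
  B1 → ∅
  B2 → ∅
  B3 → ∅
  B4 → {B4}
  B5 → {B6}
  B6 → {B4}
  B7 → ∅

φ for x: defs {B1,B2,B3,B6,B7}
  DF⁺ = {B4}

Answer: ["B4"]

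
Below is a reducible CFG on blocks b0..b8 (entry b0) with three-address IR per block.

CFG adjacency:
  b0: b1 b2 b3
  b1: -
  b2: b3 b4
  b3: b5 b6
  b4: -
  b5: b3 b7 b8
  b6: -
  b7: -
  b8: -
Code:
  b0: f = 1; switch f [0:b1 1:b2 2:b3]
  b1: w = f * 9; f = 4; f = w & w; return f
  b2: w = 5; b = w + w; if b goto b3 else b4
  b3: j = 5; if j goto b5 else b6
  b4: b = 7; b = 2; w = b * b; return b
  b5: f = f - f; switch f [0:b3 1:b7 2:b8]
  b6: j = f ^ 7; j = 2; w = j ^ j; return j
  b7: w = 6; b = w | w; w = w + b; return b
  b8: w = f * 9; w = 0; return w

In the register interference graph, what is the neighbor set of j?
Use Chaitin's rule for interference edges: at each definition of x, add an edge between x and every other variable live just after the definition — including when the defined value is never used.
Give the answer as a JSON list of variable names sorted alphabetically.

Answer: ["f", "w"]

Analysis:
Block summaries:
  b0: def={f} ue=∅
  b1: def={f,w} ue={f}
  b2: def={b,w} ue=∅
  b3: def={j} ue=∅
  b4: def={b,w} ue=∅
  b5: def={f} ue={f}
  b6: def={j,w} ue={f}
  b7: def={b,w} ue=∅
  b8: def={w} ue={f}

Liveness:
  live b0: ∅→{f}
  live b1: {f}→∅
  live b2: {f}→{f}
  live b3: {f}→{f}
  live b4: ∅→∅
  live b5: {f}→{f}
  live b6: {f}→∅
  live b7: ∅→∅
  live b8: {f}→∅

Interfere edges:
  b: {f,w}
  f: {b,j,w}
  j: {f,w}
  w: {b,f,j}

N(j) = ["f", "w"]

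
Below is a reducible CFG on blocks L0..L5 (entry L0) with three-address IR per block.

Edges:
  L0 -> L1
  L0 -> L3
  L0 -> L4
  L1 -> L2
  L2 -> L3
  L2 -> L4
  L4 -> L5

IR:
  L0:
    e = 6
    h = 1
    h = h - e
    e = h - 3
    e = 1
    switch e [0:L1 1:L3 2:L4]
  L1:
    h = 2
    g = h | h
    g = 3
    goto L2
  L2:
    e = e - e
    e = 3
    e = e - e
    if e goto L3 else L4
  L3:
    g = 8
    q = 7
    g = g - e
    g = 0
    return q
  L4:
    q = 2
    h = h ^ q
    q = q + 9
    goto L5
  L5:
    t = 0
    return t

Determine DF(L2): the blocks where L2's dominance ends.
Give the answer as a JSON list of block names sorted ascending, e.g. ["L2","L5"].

Answer: ["L3", "L4"]

Working:
idom tree: L1←L0 L2←L1 L3←L0 L4←L0 L5←L4
Join-block Dom:
  L3: preds {L0,L2}: {L0} ∩ {L0,L1,L2} = {L0}; idom=L0
  L4: preds {L0,L2}: {L0} ∩ {L0,L1,L2} = {L0}; idom=L0

DF walk-up:
  join L3 pred L0: · stop@L0
  join L3 pred L2: L2→L1 stop@L0
  join L4 pred L0: · stop@L0
  join L4 pred L2: L2→L1 stop@L0
  L0: DF=∅
  L1: DF={L3,L4}
  L2: DF={L3,L4}
  L3: DF=∅
  L4: DF=∅
  L5: DF=∅

DF(L2) = ["L3", "L4"]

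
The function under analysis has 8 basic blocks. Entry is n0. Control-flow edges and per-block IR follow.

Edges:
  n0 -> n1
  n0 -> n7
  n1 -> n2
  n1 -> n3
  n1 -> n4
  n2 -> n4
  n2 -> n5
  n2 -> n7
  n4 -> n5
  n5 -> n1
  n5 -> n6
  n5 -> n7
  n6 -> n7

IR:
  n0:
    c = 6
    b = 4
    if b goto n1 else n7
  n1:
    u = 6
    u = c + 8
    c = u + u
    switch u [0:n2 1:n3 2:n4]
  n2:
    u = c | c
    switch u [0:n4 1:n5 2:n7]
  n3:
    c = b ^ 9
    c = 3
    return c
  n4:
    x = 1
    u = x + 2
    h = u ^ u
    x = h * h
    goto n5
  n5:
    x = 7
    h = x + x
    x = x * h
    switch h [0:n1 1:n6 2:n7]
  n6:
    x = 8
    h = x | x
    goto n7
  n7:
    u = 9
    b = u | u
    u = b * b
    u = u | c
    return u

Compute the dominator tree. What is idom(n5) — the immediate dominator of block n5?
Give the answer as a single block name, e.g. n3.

Answer: n1

Derivation:
idom tree: n1←n0 n2←n1 n3←n1 n4←n1 n5←n1 n6←n5 n7←n0
Join-block Dom:
  n1: preds {n0,n5}: {n0} ∩ {n0,n1,n5} = {n0}; idom=n0
  n4: preds {n1,n2}: {n0,n1} ∩ {n0,n1,n2} = {n0,n1}; idom=n1
  n5: preds {n2,n4}: {n0,n1,n2} ∩ {n0,n1,n4} = {n0,n1}; idom=n1
  n7: preds {n0,n2,n5,n6}: {n0} ∩ {n0,n1,n2} ∩ {n0,n1,n5} ∩ {n0,n1,n5,n6} = {n0}; idom=n0

idom(n5) = n1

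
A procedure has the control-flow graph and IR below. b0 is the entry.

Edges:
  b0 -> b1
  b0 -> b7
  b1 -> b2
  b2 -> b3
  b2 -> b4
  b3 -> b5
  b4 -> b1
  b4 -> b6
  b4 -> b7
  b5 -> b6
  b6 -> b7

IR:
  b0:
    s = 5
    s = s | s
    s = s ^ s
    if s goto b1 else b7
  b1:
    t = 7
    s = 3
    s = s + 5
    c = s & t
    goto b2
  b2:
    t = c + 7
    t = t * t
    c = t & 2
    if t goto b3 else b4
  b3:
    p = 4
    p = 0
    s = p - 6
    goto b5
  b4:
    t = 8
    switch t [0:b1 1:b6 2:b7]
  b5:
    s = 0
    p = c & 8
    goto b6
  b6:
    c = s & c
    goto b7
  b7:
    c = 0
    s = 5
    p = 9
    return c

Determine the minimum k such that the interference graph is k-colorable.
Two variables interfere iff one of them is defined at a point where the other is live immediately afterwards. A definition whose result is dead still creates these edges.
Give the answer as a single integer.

Per-block:
  b0: def={s} ue=∅
  b1: def={c,s,t} ue=∅
  b2: def={c,t} ue={c}
  b3: def={p,s} ue=∅
  b4: def={t} ue=∅
  b5: def={p,s} ue={c}
  b6: def={c} ue={c,s}
  b7: def={c,p,s} ue=∅

Backward fixpoint:
  b0: in=∅ out=∅
  b1: in=∅ out={c,s}
  b2: in={c,s} out={c,s}
  b3: in={c} out={c}
  b4: in={c,s} out={c,s}
  b5: in={c} out={c,s}
  b6: in={c,s} out=∅
  b7: in=∅ out=∅

Conflict graph:
  c↔{p,s,t}
  p↔{c,s}
  s↔{c,p,t}
  t↔{c,s}

Registers:
  lower bound: {c,p,s} mutually conflict ⇒ χ ≥ 3
  assign c→R0 p→R2 s→R1 t→R2 — no edge inside a register ⇒ χ ≤ 3
  χ = 3

Answer: 3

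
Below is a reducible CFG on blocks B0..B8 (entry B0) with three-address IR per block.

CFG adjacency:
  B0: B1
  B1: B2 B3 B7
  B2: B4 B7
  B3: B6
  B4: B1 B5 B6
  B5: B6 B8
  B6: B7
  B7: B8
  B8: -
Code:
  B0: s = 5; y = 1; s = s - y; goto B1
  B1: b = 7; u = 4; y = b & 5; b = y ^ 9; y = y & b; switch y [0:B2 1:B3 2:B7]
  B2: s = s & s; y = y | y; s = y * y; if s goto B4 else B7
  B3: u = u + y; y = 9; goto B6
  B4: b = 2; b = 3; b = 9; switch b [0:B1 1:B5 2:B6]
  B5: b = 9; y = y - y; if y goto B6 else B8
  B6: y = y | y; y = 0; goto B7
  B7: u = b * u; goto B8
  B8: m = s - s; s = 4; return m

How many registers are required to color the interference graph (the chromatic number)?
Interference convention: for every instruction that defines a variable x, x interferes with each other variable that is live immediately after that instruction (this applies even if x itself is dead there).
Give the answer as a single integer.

Answer: 4

Analysis:
Per-block:
  B0: {s,y} / ∅
  B1: {b,u,y} / ∅
  B2: {s,y} / {s,y}
  B3: {u,y} / {u,y}
  B4: {b} / ∅
  B5: {b,y} / {y}
  B6: {y} / {y}
  B7: {u} / {b,u}
  B8: {m,s} / {s}

Liveness:
  B0: in=∅ out={s}
  B1: in={s} out={b,s,u,y}
  B2: in={b,s,u,y} out={b,s,u,y}
  B3: in={b,s,u,y} out={b,s,u,y}
  B4: in={s,u,y} out={b,s,u,y}
  B5: in={s,u,y} out={b,s,u,y}
  B6: in={b,s,u,y} out={b,s,u}
  B7: in={b,s,u} out={s}
  B8: in={s} out=∅

Conflict graph:
  b: {s,u,y}
  m: {s}
  s: {b,m,u,y}
  u: {b,s,y}
  y: {b,s,u}

Colouring:
  {b,s,u,y} pairwise interfere (4-clique) ⇒ χ ≥ 4
  4-colouring: R0={s}  R1={b,m}  R2={u}  R3={y}
  χ = 4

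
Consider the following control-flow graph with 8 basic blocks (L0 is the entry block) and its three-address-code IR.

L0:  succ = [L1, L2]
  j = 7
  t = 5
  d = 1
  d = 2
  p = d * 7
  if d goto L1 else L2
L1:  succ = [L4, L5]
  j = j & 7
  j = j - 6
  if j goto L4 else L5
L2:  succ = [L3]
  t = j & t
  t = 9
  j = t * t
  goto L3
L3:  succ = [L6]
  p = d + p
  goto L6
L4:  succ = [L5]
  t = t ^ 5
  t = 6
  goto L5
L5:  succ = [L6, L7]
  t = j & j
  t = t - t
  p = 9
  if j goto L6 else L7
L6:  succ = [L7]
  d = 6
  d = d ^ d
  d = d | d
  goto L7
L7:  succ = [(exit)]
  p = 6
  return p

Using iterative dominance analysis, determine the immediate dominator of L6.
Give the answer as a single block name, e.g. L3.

Answer: L0

Working:
idom tree: L1←L0 L2←L0 L3←L2 L4←L1 L5←L1 L6←L0 L7←L0
Dom at joins:
  L5: preds {L1,L4}: {L0,L1} ∩ {L0,L1,L4} = {L0,L1}; idom=L1
  L6: preds {L3,L5}: {L0,L2,L3} ∩ {L0,L1,L5} = {L0}; idom=L0
  L7: preds {L5,L6}: {L0,L1,L5} ∩ {L0,L6} = {L0}; idom=L0

idom(L6) = L0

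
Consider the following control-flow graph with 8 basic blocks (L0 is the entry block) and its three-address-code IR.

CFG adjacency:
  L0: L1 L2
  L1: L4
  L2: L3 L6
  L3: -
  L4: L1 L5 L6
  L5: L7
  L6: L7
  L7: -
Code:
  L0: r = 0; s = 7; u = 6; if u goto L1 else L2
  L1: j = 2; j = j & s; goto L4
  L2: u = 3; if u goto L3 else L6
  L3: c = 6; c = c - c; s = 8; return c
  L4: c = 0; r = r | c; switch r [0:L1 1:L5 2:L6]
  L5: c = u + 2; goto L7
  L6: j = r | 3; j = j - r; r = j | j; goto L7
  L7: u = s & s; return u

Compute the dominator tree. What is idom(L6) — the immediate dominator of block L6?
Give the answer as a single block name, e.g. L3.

idom tree: L1←L0 L2←L0 L3←L2 L4←L1 L5←L4 L6←L0 L7←L0
Join-block Dom:
  L1: preds {L0,L4}: {L0} ∩ {L0,L1,L4} = {L0}; idom=L0
  L6: preds {L2,L4}: {L0,L2} ∩ {L0,L1,L4} = {L0}; idom=L0
  L7: preds {L5,L6}: {L0,L1,L4,L5} ∩ {L0,L6} = {L0}; idom=L0

idom(L6) = L0

Answer: L0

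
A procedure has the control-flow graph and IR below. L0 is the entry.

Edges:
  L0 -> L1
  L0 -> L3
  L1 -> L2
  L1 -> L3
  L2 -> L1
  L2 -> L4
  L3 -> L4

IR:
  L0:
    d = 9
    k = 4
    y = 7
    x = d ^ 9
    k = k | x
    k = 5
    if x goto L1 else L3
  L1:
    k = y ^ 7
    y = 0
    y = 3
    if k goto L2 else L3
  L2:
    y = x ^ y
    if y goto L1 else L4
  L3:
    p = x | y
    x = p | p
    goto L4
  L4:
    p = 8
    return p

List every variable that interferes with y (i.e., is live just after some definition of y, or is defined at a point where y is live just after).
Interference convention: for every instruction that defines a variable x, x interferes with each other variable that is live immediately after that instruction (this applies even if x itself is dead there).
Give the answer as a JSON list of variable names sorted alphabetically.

Block summaries:
  L0: {d,k,x,y} / ∅
  L1: {k,y} / {y}
  L2: {y} / {x,y}
  L3: {p,x} / {x,y}
  L4: {p} / ∅

Liveness:
  L0 li=∅ lo={x,y}
  L1 li={x,y} lo={x,y}
  L2 li={x,y} lo={x,y}
  L3 li={x,y} lo=∅
  L4 li=∅ lo=∅

Conflict graph:
  d: {k,y}
  k: {d,x,y}
  p: ∅
  x: {k,y}
  y: {d,k,x}

N(y) = ["d", "k", "x"]

Answer: ["d", "k", "x"]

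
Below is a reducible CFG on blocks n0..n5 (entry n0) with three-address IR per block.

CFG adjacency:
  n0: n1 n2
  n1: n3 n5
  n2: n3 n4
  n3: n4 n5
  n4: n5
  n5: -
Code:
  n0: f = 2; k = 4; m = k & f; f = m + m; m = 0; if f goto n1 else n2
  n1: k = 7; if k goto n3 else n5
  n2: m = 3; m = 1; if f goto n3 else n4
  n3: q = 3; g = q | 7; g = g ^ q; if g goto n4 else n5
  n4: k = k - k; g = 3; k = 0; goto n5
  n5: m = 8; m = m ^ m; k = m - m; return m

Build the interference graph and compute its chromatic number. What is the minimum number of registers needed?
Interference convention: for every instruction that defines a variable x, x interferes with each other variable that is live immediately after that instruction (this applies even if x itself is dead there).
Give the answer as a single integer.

Answer: 3

Working:
Block summaries:
  n0 def {f,k,m} use ∅
  n1 def {k} use ∅
  n2 def {m} use {f}
  n3 def {g,q} use ∅
  n4 def {g,k} use {k}
  n5 def {k,m} use ∅

Backward fixpoint:
  n0: in=∅ out={f,k}
  n1: in=∅ out={k}
  n2: in={f,k} out={k}
  n3: in={k} out={k}
  n4: in={k} out=∅
  n5: in=∅ out=∅

Interfere edges:
  f↔{k,m}
  g↔{k,q}
  k↔{f,g,m,q}
  m↔{f,k}
  q↔{g,k}

Colouring:
  lower bound: {f,k,m} mutually conflict ⇒ χ ≥ 3
  assign f→r1 g→r1 k→r0 m→r2 q→r2 — no edge inside a register ⇒ χ ≤ 3
  χ = 3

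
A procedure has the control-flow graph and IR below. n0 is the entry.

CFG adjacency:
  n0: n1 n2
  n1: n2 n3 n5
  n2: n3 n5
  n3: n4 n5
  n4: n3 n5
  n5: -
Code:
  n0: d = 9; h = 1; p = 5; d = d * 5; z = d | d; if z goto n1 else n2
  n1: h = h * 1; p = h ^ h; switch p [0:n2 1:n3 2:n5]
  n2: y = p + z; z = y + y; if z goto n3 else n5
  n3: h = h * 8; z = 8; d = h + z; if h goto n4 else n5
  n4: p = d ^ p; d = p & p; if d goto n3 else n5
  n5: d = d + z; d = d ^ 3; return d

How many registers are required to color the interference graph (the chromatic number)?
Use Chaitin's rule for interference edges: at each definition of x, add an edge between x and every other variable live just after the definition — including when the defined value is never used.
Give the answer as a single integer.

Block summaries:
  n0 def {d,h,p,z} use ∅
  n1 def {h,p} use {h}
  n2 def {y,z} use {p,z}
  n3 def {d,h,z} use {h}
  n4 def {d,p} use {d,p}
  n5 def {d} use {d,z}

Backward fixpoint:
  live n0: ∅→{d,h,p,z}
  live n1: {d,h,z}→{d,h,p,z}
  live n2: {d,h,p,z}→{d,h,p,z}
  live n3: {h,p}→{d,h,p,z}
  live n4: {d,h,p,z}→{d,h,p,z}
  live n5: {d,z}→∅

Interference:
  d: {h,p,y,z}
  h: {d,p,y,z}
  p: {d,h,y,z}
  y: {d,h,p}
  z: {d,h,p}

Registers:
  lower bound: {d,h,p,y} mutually conflict ⇒ χ ≥ 4
  4-colouring: c0={d}  c1={h}  c2={p}  c3={y,z}
  χ = 4

Answer: 4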